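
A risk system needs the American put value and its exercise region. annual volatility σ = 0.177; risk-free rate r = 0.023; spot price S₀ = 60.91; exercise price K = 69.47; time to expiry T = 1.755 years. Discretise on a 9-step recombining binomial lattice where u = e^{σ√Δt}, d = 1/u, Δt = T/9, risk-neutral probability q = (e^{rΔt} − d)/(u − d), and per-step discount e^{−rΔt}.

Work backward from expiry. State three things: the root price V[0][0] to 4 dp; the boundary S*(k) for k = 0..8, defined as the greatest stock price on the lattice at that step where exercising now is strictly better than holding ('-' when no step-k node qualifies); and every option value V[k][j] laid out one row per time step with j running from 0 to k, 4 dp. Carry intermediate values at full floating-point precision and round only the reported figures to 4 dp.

params: Δt=0.19500 u=1.08130 d=0.92482 q=0.50920 e^(-rΔt)=0.99553
t_9 payoffs: 39.3272 34.2269 28.2637 21.2914 13.1395 3.6082 0.0000 0.0000 0.0000 0.0000
t_8: node(8,0) S=32.5934 payoff=36.8766 vs cont=36.5658 → 36.8766 [stop]  node(8,1) S=38.1083 payoff=31.3617 vs cont=31.0509 → 31.3617 [stop]  node(8,2) S=44.5563 payoff=24.9137 vs cont=24.6028 → 24.9137 [stop]  node(8,3) S=52.0953 payoff=17.3747 vs cont=17.0638 → 17.3747 [stop]  node(8,4) S=60.9100 payoff=8.5600 vs cont=8.2491 → 8.5600 [stop]  node(8,5) S=71.2161 payoff=0.0000 vs cont=1.7630 → 1.7630 [wait]  node(8,6) S=83.2661 payoff=0.0000 vs cont=0.0000 → 0.0000 [wait]  node(8,7) S=97.3550 payoff=0.0000 vs cont=0.0000 → 0.0000 [wait]  node(8,8) S=113.8277 payoff=0.0000 vs cont=0.0000 → 0.0000 [wait]  ⇒ S*(8)=60.9100
t_7: node(7,0) S=35.2431 payoff=34.2269 vs cont=33.9160 → 34.2269 [stop]  node(7,1) S=41.2063 payoff=28.2637 vs cont=27.9528 → 28.2637 [stop]  node(7,2) S=48.1786 payoff=21.2914 vs cont=20.9806 → 21.2914 [stop]  node(7,3) S=56.3305 payoff=13.1395 vs cont=12.8286 → 13.1395 [stop]  node(7,4) S=65.8618 payoff=3.6082 vs cont=5.0762 → 5.0762 [wait]  node(7,5) S=77.0058 payoff=0.0000 vs cont=0.8614 → 0.8614 [wait]  node(7,6) S=90.0354 payoff=0.0000 vs cont=0.0000 → 0.0000 [wait]  node(7,7) S=105.2696 payoff=0.0000 vs cont=0.0000 → 0.0000 [wait]  ⇒ S*(7)=56.3305
t_6: node(6,0) S=38.1083 payoff=31.3617 vs cont=31.0509 → 31.3617 [stop]  node(6,1) S=44.5563 payoff=24.9137 vs cont=24.6028 → 24.9137 [stop]  node(6,2) S=52.0953 payoff=17.3747 vs cont=17.0638 → 17.3747 [stop]  node(6,3) S=60.9100 payoff=8.5600 vs cont=8.9933 → 8.9933 [wait]  node(6,4) S=71.2161 payoff=0.0000 vs cont=2.9169 → 2.9169 [wait]  node(6,5) S=83.2661 payoff=0.0000 vs cont=0.4209 → 0.4209 [wait]  node(6,6) S=97.3550 payoff=0.0000 vs cont=0.0000 → 0.0000 [wait]  ⇒ S*(6)=52.0953
t_5: node(5,0) S=41.2063 payoff=28.2637 vs cont=27.9528 → 28.2637 [stop]  node(5,1) S=48.1786 payoff=21.2914 vs cont=20.9806 → 21.2914 [stop]  node(5,2) S=56.3305 payoff=13.1395 vs cont=13.0482 → 13.1395 [stop]  node(5,3) S=65.8618 payoff=3.6082 vs cont=5.8728 → 5.8728 [wait]  node(5,4) S=77.0058 payoff=0.0000 vs cont=1.6386 → 1.6386 [wait]  node(5,5) S=90.0354 payoff=0.0000 vs cont=0.2057 → 0.2057 [wait]  ⇒ S*(5)=56.3305
t_4: node(4,0) S=44.5563 payoff=24.9137 vs cont=24.6028 → 24.9137 [stop]  node(4,1) S=52.0953 payoff=17.3747 vs cont=17.0638 → 17.3747 [stop]  node(4,2) S=60.9100 payoff=8.5600 vs cont=9.3971 → 9.3971 [wait]  node(4,3) S=71.2161 payoff=0.0000 vs cont=3.7001 → 3.7001 [wait]  node(4,4) S=83.2661 payoff=0.0000 vs cont=0.9049 → 0.9049 [wait]  ⇒ S*(4)=52.0953
t_3: node(3,0) S=48.1786 payoff=21.2914 vs cont=20.9806 → 21.2914 [stop]  node(3,1) S=56.3305 payoff=13.1395 vs cont=13.2530 → 13.2530 [wait]  node(3,2) S=65.8618 payoff=3.6082 vs cont=6.4672 → 6.4672 [wait]  node(3,3) S=77.0058 payoff=0.0000 vs cont=2.2666 → 2.2666 [wait]  ⇒ S*(3)=48.1786
t_2: node(2,0) S=52.0953 payoff=17.3747 vs cont=17.1213 → 17.3747 [stop]  node(2,1) S=60.9100 payoff=8.5600 vs cont=9.7538 → 9.7538 [wait]  node(2,2) S=71.2161 payoff=0.0000 vs cont=4.3089 → 4.3089 [wait]  ⇒ S*(2)=52.0953
t_1: node(1,0) S=56.3305 payoff=13.1395 vs cont=13.4338 → 13.4338 [wait]  node(1,1) S=65.8618 payoff=3.6082 vs cont=6.9500 → 6.9500 [wait]  ⇒ S*(1)=-
t_0: node(0,0) S=60.9100 payoff=8.5600 vs cont=10.0869 → 10.0869 [wait]  ⇒ S*(0)=-

price = 10.0869
boundary = - - 52.0953 48.1786 52.0953 56.3305 52.0953 56.3305 60.9100
tree:
10.0869
13.4338 6.9500
17.3747 9.7538 4.3089
21.2914 13.2530 6.4672 2.2666
24.9137 17.3747 9.3971 3.7001 0.9049
28.2637 21.2914 13.1395 5.8728 1.6386 0.2057
31.3617 24.9137 17.3747 8.9933 2.9169 0.4209 0.0000
34.2269 28.2637 21.2914 13.1395 5.0762 0.8614 0.0000 0.0000
36.8766 31.3617 24.9137 17.3747 8.5600 1.7630 0.0000 0.0000 0.0000
39.3272 34.2269 28.2637 21.2914 13.1395 3.6082 0.0000 0.0000 0.0000 0.0000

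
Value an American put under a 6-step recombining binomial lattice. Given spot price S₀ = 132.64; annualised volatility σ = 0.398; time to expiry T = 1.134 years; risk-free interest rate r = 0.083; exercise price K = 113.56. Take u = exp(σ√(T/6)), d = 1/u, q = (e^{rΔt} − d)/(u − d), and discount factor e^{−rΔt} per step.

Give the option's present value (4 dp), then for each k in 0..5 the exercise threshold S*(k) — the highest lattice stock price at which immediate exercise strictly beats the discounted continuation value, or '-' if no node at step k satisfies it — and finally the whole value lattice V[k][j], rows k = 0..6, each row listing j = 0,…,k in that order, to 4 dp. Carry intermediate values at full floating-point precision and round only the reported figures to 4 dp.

price = 9.5336
boundary = - - - 78.9297 66.3889 78.9297
tree:
9.5336
15.1763 4.2430
23.3925 7.5134 1.1363
34.6303 12.9944 2.3193 0.0000
47.1711 21.7446 4.7338 0.0000 0.0000
57.7193 34.6303 9.6620 0.0000 0.0000 0.0000
66.5915 47.1711 19.7206 0.0000 0.0000 0.0000 0.0000

Δt=0.18900, u=1.18890, d=0.84111, q=0.50231, disc=e^(-rΔt)=0.98444
k=6 terminal: V=max(K-S,0) → 66.5915 47.1711 19.7206 0.0000 0.0000 0.0000 0.0000
k=5: j=0 S=55.8407 intr=57.7193 cont=55.9518 V=57.7193[EX]; j=1 S=78.9297 intr=34.6303 cont=32.8628 V=34.6303[EX]; j=2 S=111.5655 intr=1.9945 cont=9.6620 V=9.6620[hold]; j=3 S=157.6955 intr=0.0000 cont=0.0000 V=0.0000[hold]; j=4 S=222.8992 intr=0.0000 cont=0.0000 V=0.0000[hold]; j=5 S=315.0634 intr=0.0000 cont=0.0000 V=0.0000[hold]  S*(5)=78.9297
k=4: j=0 S=66.3889 intr=47.1711 cont=45.4035 V=47.1711[EX]; j=1 S=93.8394 intr=19.7206 cont=21.7446 V=21.7446[hold]; j=2 S=132.6400 intr=0.0000 cont=4.7338 V=4.7338[hold]; j=3 S=187.4839 intr=0.0000 cont=0.0000 V=0.0000[hold]; j=4 S=265.0045 intr=0.0000 cont=0.0000 V=0.0000[hold]  S*(4)=66.3889
k=3: j=0 S=78.9297 intr=34.6303 cont=33.8636 V=34.6303[EX]; j=1 S=111.5655 intr=1.9945 cont=12.9944 V=12.9944[hold]; j=2 S=157.6955 intr=0.0000 cont=2.3193 V=2.3193[hold]; j=3 S=222.8992 intr=0.0000 cont=0.0000 V=0.0000[hold]  S*(3)=78.9297
k=2: j=0 S=93.8394 intr=19.7206 cont=23.3925 V=23.3925[hold]; j=1 S=132.6400 intr=0.0000 cont=7.5134 V=7.5134[hold]; j=2 S=187.4839 intr=0.0000 cont=1.1363 V=1.1363[hold]  S*(2)=-
k=1: j=0 S=111.5655 intr=1.9945 cont=15.1763 V=15.1763[hold]; j=1 S=157.6955 intr=0.0000 cont=4.2430 V=4.2430[hold]  S*(1)=-
k=0: j=0 S=132.6400 intr=0.0000 cont=9.5336 V=9.5336[hold]  S*(0)=-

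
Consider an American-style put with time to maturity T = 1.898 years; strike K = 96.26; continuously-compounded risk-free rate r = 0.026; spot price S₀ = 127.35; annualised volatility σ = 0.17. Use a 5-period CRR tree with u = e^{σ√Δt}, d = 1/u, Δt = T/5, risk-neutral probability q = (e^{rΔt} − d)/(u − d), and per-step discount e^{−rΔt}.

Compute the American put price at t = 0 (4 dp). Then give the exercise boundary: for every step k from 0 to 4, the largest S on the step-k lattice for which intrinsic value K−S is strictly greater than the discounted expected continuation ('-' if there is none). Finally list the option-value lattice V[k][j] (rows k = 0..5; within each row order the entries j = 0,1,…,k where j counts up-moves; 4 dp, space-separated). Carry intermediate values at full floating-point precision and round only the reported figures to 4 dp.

Δt=0.37960, u=1.11042, d=0.90056, q=0.52110, disc=e^(-rΔt)=0.99018
k=5 terminal: V=max(K-S,0) → 20.8274 3.2488 0.0000 0.0000 0.0000 0.0000
k=4: j=0 S=83.7620 intr=12.4980 cont=11.5526 V=12.4980[EX]; j=1 S=103.2816 intr=0.0000 cont=1.5406 V=1.5406[hold]; j=2 S=127.3500 intr=0.0000 cont=0.0000 V=0.0000[hold]; j=3 S=157.0272 intr=0.0000 cont=0.0000 V=0.0000[hold]; j=4 S=193.6202 intr=0.0000 cont=0.0000 V=0.0000[hold]  S*(4)=83.7620
k=3: j=0 S=93.0112 intr=3.2488 cont=6.7214 V=6.7214[hold]; j=1 S=114.6862 intr=0.0000 cont=0.7305 V=0.7305[hold]; j=2 S=141.4122 intr=0.0000 cont=0.0000 V=0.0000[hold]; j=3 S=174.3664 intr=0.0000 cont=0.0000 V=0.0000[hold]  S*(3)=-
k=2: j=0 S=103.2816 intr=0.0000 cont=3.5642 V=3.5642[hold]; j=1 S=127.3500 intr=0.0000 cont=0.3464 V=0.3464[hold]; j=2 S=157.0272 intr=0.0000 cont=0.0000 V=0.0000[hold]  S*(2)=-
k=1: j=0 S=114.6862 intr=0.0000 cont=1.8689 V=1.8689[hold]; j=1 S=141.4122 intr=0.0000 cont=0.1643 V=0.1643[hold]  S*(1)=-
k=0: j=0 S=127.3500 intr=0.0000 cont=0.9710 V=0.9710[hold]  S*(0)=-

price = 0.9710
boundary = - - - - 83.7620
tree:
0.9710
1.8689 0.1643
3.5642 0.3464 0.0000
6.7214 0.7305 0.0000 0.0000
12.4980 1.5406 0.0000 0.0000 0.0000
20.8274 3.2488 0.0000 0.0000 0.0000 0.0000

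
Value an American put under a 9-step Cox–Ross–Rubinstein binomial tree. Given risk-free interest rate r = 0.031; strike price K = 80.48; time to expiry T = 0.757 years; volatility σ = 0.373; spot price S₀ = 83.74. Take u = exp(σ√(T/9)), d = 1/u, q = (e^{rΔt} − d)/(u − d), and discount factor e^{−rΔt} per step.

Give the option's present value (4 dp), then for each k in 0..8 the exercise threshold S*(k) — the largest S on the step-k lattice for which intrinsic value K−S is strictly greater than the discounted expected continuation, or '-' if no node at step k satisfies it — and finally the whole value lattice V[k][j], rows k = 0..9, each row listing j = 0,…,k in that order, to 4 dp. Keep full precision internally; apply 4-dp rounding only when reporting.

price = 8.4787
boundary = - - - - 54.3263 48.7561 54.3263 60.5328 67.4484
tree:
8.4787
11.7512 5.0496
15.8442 7.4688 2.5083
20.7099 10.7634 4.0110 0.9264
26.1537 15.0414 6.2791 1.6243 0.1904
31.7239 20.2660 9.5753 2.8133 0.3707 0.0000
36.7229 26.1537 14.1238 4.7975 0.7217 0.0000 0.0000
41.2094 31.7239 19.9472 8.0169 1.4051 0.0000 0.0000 0.0000
45.2358 36.7229 26.1537 13.0316 2.7356 0.0000 0.0000 0.0000 0.0000
48.8495 41.2094 31.7239 19.9472 5.3260 0.0000 0.0000 0.0000 0.0000 0.0000

params: Δt=0.08411 u=1.11425 d=0.89747 q=0.48503 e^(-rΔt)=0.99740
t_9 payoffs: 48.8495 41.2094 31.7239 19.9472 5.3260 0.0000 0.0000 0.0000 0.0000 0.0000
t_8: node(8,0) S=35.2442 payoff=45.2358 vs cont=45.0263 → 45.2358 [stop]  node(8,1) S=43.7571 payoff=36.7229 vs cont=36.5133 → 36.7229 [stop]  node(8,2) S=54.3263 payoff=26.1537 vs cont=25.9441 → 26.1537 [stop]  node(8,3) S=67.4484 payoff=13.0316 vs cont=12.8221 → 13.0316 [stop]  node(8,4) S=83.7400 payoff=0.0000 vs cont=2.7356 → 2.7356 [wait]  node(8,5) S=103.9667 payoff=0.0000 vs cont=0.0000 → 0.0000 [wait]  node(8,6) S=129.0791 payoff=0.0000 vs cont=0.0000 → 0.0000 [wait]  node(8,7) S=160.2571 payoff=0.0000 vs cont=0.0000 → 0.0000 [wait]  node(8,8) S=198.9660 payoff=0.0000 vs cont=0.0000 → 0.0000 [wait]  ⇒ S*(8)=67.4484
t_7: node(7,0) S=39.2706 payoff=41.2094 vs cont=40.9998 → 41.2094 [stop]  node(7,1) S=48.7561 payoff=31.7239 vs cont=31.5143 → 31.7239 [stop]  node(7,2) S=60.5328 payoff=19.9472 vs cont=19.7376 → 19.9472 [stop]  node(7,3) S=75.1540 payoff=5.3260 vs cont=8.0169 → 8.0169 [wait]  node(7,4) S=93.3069 payoff=0.0000 vs cont=1.4051 → 1.4051 [wait]  node(7,5) S=115.8444 payoff=0.0000 vs cont=0.0000 → 0.0000 [wait]  node(7,6) S=143.8257 payoff=0.0000 vs cont=0.0000 → 0.0000 [wait]  node(7,7) S=178.5657 payoff=0.0000 vs cont=0.0000 → 0.0000 [wait]  ⇒ S*(7)=60.5328
t_6: node(6,0) S=43.7571 payoff=36.7229 vs cont=36.5133 → 36.7229 [stop]  node(6,1) S=54.3263 payoff=26.1537 vs cont=25.9441 → 26.1537 [stop]  node(6,2) S=67.4484 payoff=13.0316 vs cont=14.1238 → 14.1238 [wait]  node(6,3) S=83.7400 payoff=0.0000 vs cont=4.7975 → 4.7975 [wait]  node(6,4) S=103.9667 payoff=0.0000 vs cont=0.7217 → 0.7217 [wait]  node(6,5) S=129.0791 payoff=0.0000 vs cont=0.0000 → 0.0000 [wait]  node(6,6) S=160.2571 payoff=0.0000 vs cont=0.0000 → 0.0000 [wait]  ⇒ S*(6)=54.3263
t_5: node(5,0) S=48.7561 payoff=31.7239 vs cont=31.5143 → 31.7239 [stop]  node(5,1) S=60.5328 payoff=19.9472 vs cont=20.2660 → 20.2660 [wait]  node(5,2) S=75.1540 payoff=5.3260 vs cont=9.5753 → 9.5753 [wait]  node(5,3) S=93.3069 payoff=0.0000 vs cont=2.8133 → 2.8133 [wait]  node(5,4) S=115.8444 payoff=0.0000 vs cont=0.3707 → 0.3707 [wait]  node(5,5) S=143.8257 payoff=0.0000 vs cont=0.0000 → 0.0000 [wait]  ⇒ S*(5)=48.7561
t_4: node(4,0) S=54.3263 payoff=26.1537 vs cont=26.0984 → 26.1537 [stop]  node(4,1) S=67.4484 payoff=13.0316 vs cont=15.0414 → 15.0414 [wait]  node(4,2) S=83.7400 payoff=0.0000 vs cont=6.2791 → 6.2791 [wait]  node(4,3) S=103.9667 payoff=0.0000 vs cont=1.6243 → 1.6243 [wait]  node(4,4) S=129.0791 payoff=0.0000 vs cont=0.1904 → 0.1904 [wait]  ⇒ S*(4)=54.3263
t_3: node(3,0) S=60.5328 payoff=19.9472 vs cont=20.7099 → 20.7099 [wait]  node(3,1) S=75.1540 payoff=5.3260 vs cont=10.7634 → 10.7634 [wait]  node(3,2) S=93.3069 payoff=0.0000 vs cont=4.0110 → 4.0110 [wait]  node(3,3) S=115.8444 payoff=0.0000 vs cont=0.9264 → 0.9264 [wait]  ⇒ S*(3)=-
t_2: node(2,0) S=67.4484 payoff=13.0316 vs cont=15.8442 → 15.8442 [wait]  node(2,1) S=83.7400 payoff=0.0000 vs cont=7.4688 → 7.4688 [wait]  node(2,2) S=103.9667 payoff=0.0000 vs cont=2.5083 → 2.5083 [wait]  ⇒ S*(2)=-
t_1: node(1,0) S=75.1540 payoff=5.3260 vs cont=11.7512 → 11.7512 [wait]  node(1,1) S=93.3069 payoff=0.0000 vs cont=5.0496 → 5.0496 [wait]  ⇒ S*(1)=-
t_0: node(0,0) S=83.7400 payoff=0.0000 vs cont=8.4787 → 8.4787 [wait]  ⇒ S*(0)=-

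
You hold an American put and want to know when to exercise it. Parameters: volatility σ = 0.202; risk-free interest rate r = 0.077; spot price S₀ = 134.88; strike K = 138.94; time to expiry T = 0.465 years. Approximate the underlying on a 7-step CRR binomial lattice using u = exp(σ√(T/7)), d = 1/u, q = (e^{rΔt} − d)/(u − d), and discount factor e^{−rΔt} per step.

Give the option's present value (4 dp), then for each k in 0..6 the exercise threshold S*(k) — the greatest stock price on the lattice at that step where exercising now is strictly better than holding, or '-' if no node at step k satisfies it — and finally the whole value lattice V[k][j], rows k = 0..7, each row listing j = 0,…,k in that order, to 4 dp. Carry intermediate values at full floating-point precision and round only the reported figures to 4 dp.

params: Δt=0.06643 u=1.05344 d=0.94927 q=0.53621 e^(-rΔt)=0.99490
t_7 payoffs: 45.2544 34.9733 23.5640 10.9026 0.0000 0.0000 0.0000 0.0000
t_6: node(6,0) S=98.6924 payoff=40.2476 vs cont=39.5388 → 40.2476 [stop]  node(6,1) S=109.5229 payoff=29.4171 vs cont=28.7082 → 29.4171 [stop]  node(6,2) S=121.5420 payoff=17.3980 vs cont=16.6892 → 17.3980 [stop]  node(6,3) S=134.8800 payoff=4.0600 vs cont=5.0307 → 5.0307 [wait]  node(6,4) S=149.6818 payoff=0.0000 vs cont=0.0000 → 0.0000 [wait]  node(6,5) S=166.1079 payoff=0.0000 vs cont=0.0000 → 0.0000 [wait]  node(6,6) S=184.3366 payoff=0.0000 vs cont=0.0000 → 0.0000 [wait]  ⇒ S*(6)=121.5420
t_5: node(5,0) S=103.9667 payoff=34.9733 vs cont=34.2644 → 34.9733 [stop]  node(5,1) S=115.3760 payoff=23.5640 vs cont=22.8551 → 23.5640 [stop]  node(5,2) S=128.0374 payoff=10.9026 vs cont=10.7115 → 10.9026 [stop]  node(5,3) S=142.0883 payoff=0.0000 vs cont=2.3212 → 2.3212 [wait]  node(5,4) S=157.6811 payoff=0.0000 vs cont=0.0000 → 0.0000 [wait]  node(5,5) S=174.9850 payoff=0.0000 vs cont=0.0000 → 0.0000 [wait]  ⇒ S*(5)=128.0374
t_4: node(4,0) S=109.5229 payoff=29.4171 vs cont=28.7082 → 29.4171 [stop]  node(4,1) S=121.5420 payoff=17.3980 vs cont=16.6892 → 17.3980 [stop]  node(4,2) S=134.8800 payoff=4.0600 vs cont=6.2690 → 6.2690 [wait]  node(4,3) S=149.6818 payoff=0.0000 vs cont=1.0711 → 1.0711 [wait]  node(4,4) S=166.1079 payoff=0.0000 vs cont=0.0000 → 0.0000 [wait]  ⇒ S*(4)=121.5420
t_3: node(3,0) S=115.3760 payoff=23.5640 vs cont=22.8551 → 23.5640 [stop]  node(3,1) S=128.0374 payoff=10.9026 vs cont=11.3722 → 11.3722 [wait]  node(3,2) S=142.0883 payoff=0.0000 vs cont=3.4640 → 3.4640 [wait]  node(3,3) S=157.6811 payoff=0.0000 vs cont=0.4942 → 0.4942 [wait]  ⇒ S*(3)=115.3760
t_2: node(2,0) S=121.5420 payoff=17.3980 vs cont=16.9397 → 17.3980 [stop]  node(2,1) S=134.8800 payoff=4.0600 vs cont=7.0953 → 7.0953 [wait]  node(2,2) S=149.6818 payoff=0.0000 vs cont=1.8620 → 1.8620 [wait]  ⇒ S*(2)=121.5420
t_1: node(1,0) S=128.0374 payoff=10.9026 vs cont=11.8130 → 11.8130 [wait]  node(1,1) S=142.0883 payoff=0.0000 vs cont=4.2673 → 4.2673 [wait]  ⇒ S*(1)=-
t_0: node(0,0) S=134.8800 payoff=4.0600 vs cont=7.7273 → 7.7273 [wait]  ⇒ S*(0)=-

price = 7.7273
boundary = - - 121.5420 115.3760 121.5420 128.0374 121.5420
tree:
7.7273
11.8130 4.2673
17.3980 7.0953 1.8620
23.5640 11.3722 3.4640 0.4942
29.4171 17.3980 6.2690 1.0711 0.0000
34.9733 23.5640 10.9026 2.3212 0.0000 0.0000
40.2476 29.4171 17.3980 5.0307 0.0000 0.0000 0.0000
45.2544 34.9733 23.5640 10.9026 0.0000 0.0000 0.0000 0.0000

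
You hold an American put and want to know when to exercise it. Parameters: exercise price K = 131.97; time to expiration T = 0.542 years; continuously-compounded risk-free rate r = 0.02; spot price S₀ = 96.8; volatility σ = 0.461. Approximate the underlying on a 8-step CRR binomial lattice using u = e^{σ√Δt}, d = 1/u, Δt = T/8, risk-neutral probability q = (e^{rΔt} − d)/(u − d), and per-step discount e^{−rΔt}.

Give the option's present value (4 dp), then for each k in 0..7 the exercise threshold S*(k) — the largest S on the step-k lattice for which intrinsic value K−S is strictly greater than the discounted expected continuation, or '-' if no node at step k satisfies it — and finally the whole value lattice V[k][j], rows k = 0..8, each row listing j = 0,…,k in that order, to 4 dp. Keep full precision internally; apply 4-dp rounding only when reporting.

params: Δt=0.06775 u=1.12749 d=0.88693 q=0.47567 e^(-rΔt)=0.99865
t_8 payoffs: 94.9039 84.8504 72.0701 55.8233 35.1700 8.9148 0.0000 0.0000 0.0000
t_7: node(7,0) S=41.7917 payoff=90.1783 vs cont=89.9996 → 90.1783 [stop]  node(7,1) S=53.1269 payoff=78.8431 vs cont=78.6645 → 78.8431 [stop]  node(7,2) S=67.5365 payoff=64.4335 vs cont=64.2548 → 64.4335 [stop]  node(7,3) S=85.8545 payoff=46.1155 vs cont=45.9368 → 46.1155 [stop]  node(7,4) S=109.1409 payoff=22.8291 vs cont=22.6504 → 22.8291 [stop]  node(7,5) S=138.7433 payoff=0.0000 vs cont=4.6679 → 4.6679 [wait]  node(7,6) S=176.3748 payoff=0.0000 vs cont=0.0000 → 0.0000 [wait]  node(7,7) S=224.2132 payoff=0.0000 vs cont=0.0000 → 0.0000 [wait]  ⇒ S*(7)=109.1409
t_6: node(6,0) S=47.1196 payoff=84.8504 vs cont=84.6717 → 84.8504 [stop]  node(6,1) S=59.8999 payoff=72.0701 vs cont=71.8914 → 72.0701 [stop]  node(6,2) S=76.1467 payoff=55.8233 vs cont=55.6446 → 55.8233 [stop]  node(6,3) S=96.8000 payoff=35.1700 vs cont=34.9913 → 35.1700 [stop]  node(6,4) S=123.0552 payoff=8.9148 vs cont=14.1711 → 14.1711 [wait]  node(6,5) S=156.4316 payoff=0.0000 vs cont=2.4442 → 2.4442 [wait]  node(6,6) S=198.8607 payoff=0.0000 vs cont=0.0000 → 0.0000 [wait]  ⇒ S*(6)=96.8000
t_5: node(5,0) S=53.1269 payoff=78.8431 vs cont=78.6645 → 78.8431 [stop]  node(5,1) S=67.5365 payoff=64.4335 vs cont=64.2548 → 64.4335 [stop]  node(5,2) S=85.8545 payoff=46.1155 vs cont=45.9368 → 46.1155 [stop]  node(5,3) S=109.1409 payoff=22.8291 vs cont=25.1473 → 25.1473 [wait]  node(5,4) S=138.7433 payoff=0.0000 vs cont=8.5813 → 8.5813 [wait]  node(5,5) S=176.3748 payoff=0.0000 vs cont=1.2798 → 1.2798 [wait]  ⇒ S*(5)=85.8545
t_4: node(4,0) S=59.8999 payoff=72.0701 vs cont=71.8914 → 72.0701 [stop]  node(4,1) S=76.1467 payoff=55.8233 vs cont=55.6446 → 55.8233 [stop]  node(4,2) S=96.8000 payoff=35.1700 vs cont=36.0925 → 36.0925 [wait]  node(4,3) S=123.0552 payoff=8.9148 vs cont=17.2439 → 17.2439 [wait]  node(4,4) S=156.4316 payoff=0.0000 vs cont=5.1012 → 5.1012 [wait]  ⇒ S*(4)=76.1467
t_3: node(3,0) S=67.5365 payoff=64.4335 vs cont=64.2548 → 64.4335 [stop]  node(3,1) S=85.8545 payoff=46.1155 vs cont=46.3750 → 46.3750 [wait]  node(3,2) S=109.1409 payoff=22.8291 vs cont=27.0900 → 27.0900 [wait]  node(3,3) S=138.7433 payoff=0.0000 vs cont=11.4524 → 11.4524 [wait]  ⇒ S*(3)=67.5365
t_2: node(2,0) S=76.1467 payoff=55.8233 vs cont=55.7679 → 55.8233 [stop]  node(2,1) S=96.8000 payoff=35.1700 vs cont=37.1512 → 37.1512 [wait]  node(2,2) S=123.0552 payoff=8.9148 vs cont=19.6250 → 19.6250 [wait]  ⇒ S*(2)=76.1467
t_1: node(1,0) S=85.8545 payoff=46.1155 vs cont=46.8779 → 46.8779 [wait]  node(1,1) S=109.1409 payoff=22.8291 vs cont=28.7754 → 28.7754 [wait]  ⇒ S*(1)=-
t_0: node(0,0) S=96.8000 payoff=35.1700 vs cont=38.2152 → 38.2152 [wait]  ⇒ S*(0)=-

price = 38.2152
boundary = - - 76.1467 67.5365 76.1467 85.8545 96.8000 109.1409
tree:
38.2152
46.8779 28.7754
55.8233 37.1512 19.6250
64.4335 46.3750 27.0900 11.4524
72.0701 55.8233 36.0925 17.2439 5.1012
78.8431 64.4335 46.1155 25.1473 8.5813 1.2798
84.8504 72.0701 55.8233 35.1700 14.1711 2.4442 0.0000
90.1783 78.8431 64.4335 46.1155 22.8291 4.6679 0.0000 0.0000
94.9039 84.8504 72.0701 55.8233 35.1700 8.9148 0.0000 0.0000 0.0000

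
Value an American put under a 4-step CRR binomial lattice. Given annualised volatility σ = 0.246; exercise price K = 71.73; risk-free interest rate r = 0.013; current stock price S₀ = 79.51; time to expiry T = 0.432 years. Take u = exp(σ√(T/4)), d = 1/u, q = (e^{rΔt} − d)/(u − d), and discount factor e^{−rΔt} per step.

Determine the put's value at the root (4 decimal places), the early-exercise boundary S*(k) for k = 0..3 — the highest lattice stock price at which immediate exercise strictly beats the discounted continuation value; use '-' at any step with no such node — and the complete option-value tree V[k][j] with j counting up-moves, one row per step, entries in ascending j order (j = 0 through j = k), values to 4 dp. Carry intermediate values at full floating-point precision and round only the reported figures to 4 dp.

Δt=0.10800, u=1.08420, d=0.92234, q=0.48848, disc=e^(-rΔt)=0.99860
k=4 terminal: V=max(K-S,0) → 14.1884 4.0903 0.0000 0.0000 0.0000
k=3: j=0 S=62.3866 intr=9.3434 cont=9.2427 V=9.3434[EX]; j=1 S=73.3351 intr=0.0000 cont=2.0893 V=2.0893[hold]; j=2 S=86.2049 intr=0.0000 cont=0.0000 V=0.0000[hold]; j=3 S=101.3332 intr=0.0000 cont=0.0000 V=0.0000[hold]  S*(3)=62.3866
k=2: j=0 S=67.6397 intr=4.0903 cont=5.7918 V=5.7918[hold]; j=1 S=79.5100 intr=0.0000 cont=1.0672 V=1.0672[hold]; j=2 S=93.4635 intr=0.0000 cont=0.0000 V=0.0000[hold]  S*(2)=-
k=1: j=0 S=73.3351 intr=0.0000 cont=3.4790 V=3.4790[hold]; j=1 S=86.2049 intr=0.0000 cont=0.5451 V=0.5451[hold]  S*(1)=-
k=0: j=0 S=79.5100 intr=0.0000 cont=2.0430 V=2.0430[hold]  S*(0)=-

price = 2.0430
boundary = - - - 62.3866
tree:
2.0430
3.4790 0.5451
5.7918 1.0672 0.0000
9.3434 2.0893 0.0000 0.0000
14.1884 4.0903 0.0000 0.0000 0.0000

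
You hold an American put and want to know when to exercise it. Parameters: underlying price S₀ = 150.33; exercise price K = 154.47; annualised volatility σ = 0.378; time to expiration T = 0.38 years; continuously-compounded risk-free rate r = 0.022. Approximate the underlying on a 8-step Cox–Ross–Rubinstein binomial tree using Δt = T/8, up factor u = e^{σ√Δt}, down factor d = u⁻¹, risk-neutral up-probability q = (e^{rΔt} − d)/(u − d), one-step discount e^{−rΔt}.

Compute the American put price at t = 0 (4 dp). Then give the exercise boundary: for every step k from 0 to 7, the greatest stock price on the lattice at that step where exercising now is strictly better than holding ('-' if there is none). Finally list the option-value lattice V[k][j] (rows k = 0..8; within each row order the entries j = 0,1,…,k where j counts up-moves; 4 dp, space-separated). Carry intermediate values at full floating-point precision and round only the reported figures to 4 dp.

price = 15.7706
boundary = - - - - 108.1263 117.4113 127.4936 138.4418
tree:
15.7706
21.7122 9.5145
28.9859 14.0587 4.7241
37.3667 20.1758 7.6131 1.6758
46.3437 27.9437 11.9957 2.9899 0.2883
54.8944 37.0587 18.3542 5.2901 0.5612 0.0000
62.7690 46.3437 26.9764 9.2658 1.0925 0.0000 0.0000
70.0208 54.8944 37.0587 16.0282 2.1268 0.0000 0.0000 0.0000
76.6991 62.7690 46.3437 26.9764 4.1400 0.0000 0.0000 0.0000 0.0000

params: Δt=0.04750 u=1.08587 d=0.92092 q=0.48575 e^(-rΔt)=0.99896
t_8 payoffs: 76.6991 62.7690 46.3437 26.9764 4.1400 0.0000 0.0000 0.0000 0.0000
t_7: node(7,0) S=84.4492 payoff=70.0208 vs cont=69.8594 → 70.0208 [stop]  node(7,1) S=99.5756 payoff=54.8944 vs cont=54.7331 → 54.8944 [stop]  node(7,2) S=117.4113 payoff=37.0587 vs cont=36.8973 → 37.0587 [stop]  node(7,3) S=138.4418 payoff=16.0282 vs cont=15.8669 → 16.0282 [stop]  node(7,4) S=163.2391 payoff=0.0000 vs cont=2.1268 → 2.1268 [wait]  node(7,5) S=192.4781 payoff=0.0000 vs cont=0.0000 → 0.0000 [wait]  node(7,6) S=226.9543 payoff=0.0000 vs cont=0.0000 → 0.0000 [wait]  node(7,7) S=267.6059 payoff=0.0000 vs cont=0.0000 → 0.0000 [wait]  ⇒ S*(7)=138.4418
t_6: node(6,0) S=91.7010 payoff=62.7690 vs cont=62.6076 → 62.7690 [stop]  node(6,1) S=108.1263 payoff=46.3437 vs cont=46.1823 → 46.3437 [stop]  node(6,2) S=127.4936 payoff=26.9764 vs cont=26.8150 → 26.9764 [stop]  node(6,3) S=150.3300 payoff=4.1400 vs cont=9.2658 → 9.2658 [wait]  node(6,4) S=177.2568 payoff=0.0000 vs cont=1.0925 → 1.0925 [wait]  node(6,5) S=209.0066 payoff=0.0000 vs cont=0.0000 → 0.0000 [wait]  node(6,6) S=246.4433 payoff=0.0000 vs cont=0.0000 → 0.0000 [wait]  ⇒ S*(6)=127.4936
t_5: node(5,0) S=99.5756 payoff=54.8944 vs cont=54.7331 → 54.8944 [stop]  node(5,1) S=117.4113 payoff=37.0587 vs cont=36.8973 → 37.0587 [stop]  node(5,2) S=138.4418 payoff=16.0282 vs cont=18.3542 → 18.3542 [wait]  node(5,3) S=163.2391 payoff=0.0000 vs cont=5.2901 → 5.2901 [wait]  node(5,4) S=192.4781 payoff=0.0000 vs cont=0.5612 → 0.5612 [wait]  node(5,5) S=226.9543 payoff=0.0000 vs cont=0.0000 → 0.0000 [wait]  ⇒ S*(5)=117.4113
t_4: node(4,0) S=108.1263 payoff=46.3437 vs cont=46.1823 → 46.3437 [stop]  node(4,1) S=127.4936 payoff=26.9764 vs cont=27.9437 → 27.9437 [wait]  node(4,2) S=150.3300 payoff=4.1400 vs cont=11.9957 → 11.9957 [wait]  node(4,3) S=177.2568 payoff=0.0000 vs cont=2.9899 → 2.9899 [wait]  node(4,4) S=209.0066 payoff=0.0000 vs cont=0.2883 → 0.2883 [wait]  ⇒ S*(4)=108.1263
t_3: node(3,0) S=117.4113 payoff=37.0587 vs cont=37.3667 → 37.3667 [wait]  node(3,1) S=138.4418 payoff=16.0282 vs cont=20.1758 → 20.1758 [wait]  node(3,2) S=163.2391 payoff=0.0000 vs cont=7.6131 → 7.6131 [wait]  node(3,3) S=192.4781 payoff=0.0000 vs cont=1.6758 → 1.6758 [wait]  ⇒ S*(3)=-
t_2: node(2,0) S=127.4936 payoff=26.9764 vs cont=28.9859 → 28.9859 [wait]  node(2,1) S=150.3300 payoff=4.1400 vs cont=14.0587 → 14.0587 [wait]  node(2,2) S=177.2568 payoff=0.0000 vs cont=4.7241 → 4.7241 [wait]  ⇒ S*(2)=-
t_1: node(1,0) S=138.4418 payoff=16.0282 vs cont=21.7122 → 21.7122 [wait]  node(1,1) S=163.2391 payoff=0.0000 vs cont=9.5145 → 9.5145 [wait]  ⇒ S*(1)=-
t_0: node(0,0) S=150.3300 payoff=4.1400 vs cont=15.7706 → 15.7706 [wait]  ⇒ S*(0)=-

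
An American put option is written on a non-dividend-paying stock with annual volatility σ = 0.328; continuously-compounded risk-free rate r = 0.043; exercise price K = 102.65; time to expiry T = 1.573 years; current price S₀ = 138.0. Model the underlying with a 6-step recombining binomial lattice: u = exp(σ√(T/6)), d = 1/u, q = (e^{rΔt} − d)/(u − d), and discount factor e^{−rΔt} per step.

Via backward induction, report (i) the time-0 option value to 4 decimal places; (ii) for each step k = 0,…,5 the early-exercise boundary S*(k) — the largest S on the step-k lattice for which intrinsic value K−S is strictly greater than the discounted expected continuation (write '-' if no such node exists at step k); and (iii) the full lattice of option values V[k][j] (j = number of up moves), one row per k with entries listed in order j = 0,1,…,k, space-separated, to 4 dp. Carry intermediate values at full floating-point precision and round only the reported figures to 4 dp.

Δt=0.26217, u=1.18287, d=0.84540, q=0.49171, disc=e^(-rΔt)=0.98879
k=6 terminal: V=max(K-S,0) → 52.2700 32.1593 4.0208 0.0000 0.0000 0.0000 0.0000
k=5: j=0 S=59.5930 intr=43.0570 cont=41.9064 V=43.0570[EX]; j=1 S=83.3813 intr=19.2687 cont=18.1180 V=19.2687[EX]; j=2 S=116.6654 intr=0.0000 cont=2.0208 V=2.0208[hold]; j=3 S=163.2360 intr=0.0000 cont=0.0000 V=0.0000[hold]; j=4 S=228.3966 intr=0.0000 cont=0.0000 V=0.0000[hold]; j=5 S=319.5680 intr=0.0000 cont=0.0000 V=0.0000[hold]  S*(5)=83.3813
k=4: j=0 S=70.4907 intr=32.1593 cont=31.0086 V=32.1593[EX]; j=1 S=98.6292 intr=4.0208 cont=10.6669 V=10.6669[hold]; j=2 S=138.0000 intr=0.0000 cont=1.0157 V=1.0157[hold]; j=3 S=193.0869 intr=0.0000 cont=0.0000 V=0.0000[hold]; j=4 S=270.1633 intr=0.0000 cont=0.0000 V=0.0000[hold]  S*(4)=70.4907
k=3: j=0 S=83.3813 intr=19.2687 cont=21.3493 V=21.3493[hold]; j=1 S=116.6654 intr=0.0000 cont=5.8549 V=5.8549[hold]; j=2 S=163.2360 intr=0.0000 cont=0.5105 V=0.5105[hold]; j=3 S=228.3966 intr=0.0000 cont=0.0000 V=0.0000[hold]  S*(3)=-
k=2: j=0 S=98.6292 intr=4.0208 cont=13.5767 V=13.5767[hold]; j=1 S=138.0000 intr=0.0000 cont=3.1909 V=3.1909[hold]; j=2 S=193.0869 intr=0.0000 cont=0.2566 V=0.2566[hold]  S*(2)=-
k=1: j=0 S=116.6654 intr=0.0000 cont=8.3750 V=8.3750[hold]; j=1 S=163.2360 intr=0.0000 cont=1.7284 V=1.7284[hold]  S*(1)=-
k=0: j=0 S=138.0000 intr=0.0000 cont=5.0496 V=5.0496[hold]  S*(0)=-

price = 5.0496
boundary = - - - - 70.4907 83.3813
tree:
5.0496
8.3750 1.7284
13.5767 3.1909 0.2566
21.3493 5.8549 0.5105 0.0000
32.1593 10.6669 1.0157 0.0000 0.0000
43.0570 19.2687 2.0208 0.0000 0.0000 0.0000
52.2700 32.1593 4.0208 0.0000 0.0000 0.0000 0.0000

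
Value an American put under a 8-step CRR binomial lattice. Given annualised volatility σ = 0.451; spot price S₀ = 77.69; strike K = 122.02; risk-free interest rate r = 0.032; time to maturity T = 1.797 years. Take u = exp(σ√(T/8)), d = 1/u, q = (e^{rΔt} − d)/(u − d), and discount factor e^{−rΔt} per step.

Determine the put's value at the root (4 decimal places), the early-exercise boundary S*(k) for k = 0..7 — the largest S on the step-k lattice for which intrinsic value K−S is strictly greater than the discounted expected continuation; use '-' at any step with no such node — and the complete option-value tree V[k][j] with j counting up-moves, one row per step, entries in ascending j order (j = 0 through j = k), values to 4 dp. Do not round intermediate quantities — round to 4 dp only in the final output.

price = 48.2476
boundary = - - 50.6646 62.7386 50.6646 62.7386 77.6900 96.2045
tree:
48.2476
59.6046 35.8535
71.3554 46.9313 23.5895
81.1058 59.2814 33.3672 12.6396
88.9797 71.3554 45.5041 19.8386 4.5038
95.3383 81.1058 59.2814 30.2659 8.0785 0.4365
100.4732 88.9797 71.3554 44.3300 14.4586 0.8196 0.0000
104.6199 95.3383 81.1058 59.2814 25.8155 1.5387 0.0000 0.0000
107.9685 100.4732 88.9797 71.3554 44.3300 2.8887 0.0000 0.0000 0.0000

Δt=0.22462  u=1.23831  d=0.80755  q=0.46351  discount=0.99284
step 8 (expiry): payoffs max(K−S,0) = 107.9685 100.4732 88.9797 71.3554 44.3300 2.8887 0.0000 0.0000 0.0000
step 7: (k=7,j=0): S=17.4001, (K−S)⁺=104.6199, hold=103.7459 ⇒ V=104.6199 exercise | (k=7,j=1): S=26.6817, (K−S)⁺=95.3383, hold=94.4644 ⇒ V=95.3383 exercise | (k=7,j=2): S=40.9142, (K−S)⁺=81.1058, hold=80.2319 ⇒ V=81.1058 exercise | (k=7,j=3): S=62.7386, (K−S)⁺=59.2814, hold=58.4075 ⇒ V=59.2814 exercise | (k=7,j=4): S=96.2045, (K−S)⁺=25.8155, hold=24.9416 ⇒ V=25.8155 exercise | (k=7,j=5): S=147.5218, (K−S)⁺=0.0000, hold=1.5387 ⇒ V=1.5387 continue | (k=7,j=6): S=226.2126, (K−S)⁺=0.0000, hold=0.0000 ⇒ V=0.0000 continue | (k=7,j=7): S=346.8785, (K−S)⁺=0.0000, hold=0.0000 ⇒ V=0.0000 continue  boundary S*=96.2045
step 6: (k=6,j=0): S=21.5468, (K−S)⁺=100.4732, hold=99.5992 ⇒ V=100.4732 exercise | (k=6,j=1): S=33.0403, (K−S)⁺=88.9797, hold=88.1058 ⇒ V=88.9797 exercise | (k=6,j=2): S=50.6646, (K−S)⁺=71.3554, hold=70.4815 ⇒ V=71.3554 exercise | (k=6,j=3): S=77.6900, (K−S)⁺=44.3300, hold=43.4561 ⇒ V=44.3300 exercise | (k=6,j=4): S=119.1313, (K−S)⁺=2.8887, hold=14.4586 ⇒ V=14.4586 continue | (k=6,j=5): S=182.6781, (K−S)⁺=0.0000, hold=0.8196 ⇒ V=0.8196 continue | (k=6,j=6): S=280.1219, (K−S)⁺=0.0000, hold=0.0000 ⇒ V=0.0000 continue  boundary S*=77.6900
step 5: (k=5,j=0): S=26.6817, (K−S)⁺=95.3383, hold=94.4644 ⇒ V=95.3383 exercise | (k=5,j=1): S=40.9142, (K−S)⁺=81.1058, hold=80.2319 ⇒ V=81.1058 exercise | (k=5,j=2): S=62.7386, (K−S)⁺=59.2814, hold=58.4075 ⇒ V=59.2814 exercise | (k=5,j=3): S=96.2045, (K−S)⁺=25.8155, hold=30.2659 ⇒ V=30.2659 continue | (k=5,j=4): S=147.5218, (K−S)⁺=0.0000, hold=8.0785 ⇒ V=8.0785 continue | (k=5,j=5): S=226.2126, (K−S)⁺=0.0000, hold=0.4365 ⇒ V=0.4365 continue  boundary S*=62.7386
step 4: (k=4,j=0): S=33.0403, (K−S)⁺=88.9797, hold=88.1058 ⇒ V=88.9797 exercise | (k=4,j=1): S=50.6646, (K−S)⁺=71.3554, hold=70.4815 ⇒ V=71.3554 exercise | (k=4,j=2): S=77.6900, (K−S)⁺=44.3300, hold=45.5041 ⇒ V=45.5041 continue | (k=4,j=3): S=119.1313, (K−S)⁺=2.8887, hold=19.8386 ⇒ V=19.8386 continue | (k=4,j=4): S=182.6781, (K−S)⁺=0.0000, hold=4.5038 ⇒ V=4.5038 continue  boundary S*=50.6646
step 3: (k=3,j=0): S=40.9142, (K−S)⁺=81.1058, hold=80.2319 ⇒ V=81.1058 exercise | (k=3,j=1): S=62.7386, (K−S)⁺=59.2814, hold=58.9478 ⇒ V=59.2814 exercise | (k=3,j=2): S=96.2045, (K−S)⁺=25.8155, hold=33.3672 ⇒ V=33.3672 continue | (k=3,j=3): S=147.5218, (K−S)⁺=0.0000, hold=12.6396 ⇒ V=12.6396 continue  boundary S*=62.7386
step 2: (k=2,j=0): S=50.6646, (K−S)⁺=71.3554, hold=70.4815 ⇒ V=71.3554 exercise | (k=2,j=1): S=77.6900, (K−S)⁺=44.3300, hold=46.9313 ⇒ V=46.9313 continue | (k=2,j=2): S=119.1313, (K−S)⁺=2.8887, hold=23.5895 ⇒ V=23.5895 continue  boundary S*=50.6646
step 1: (k=1,j=0): S=62.7386, (K−S)⁺=59.2814, hold=59.6046 ⇒ V=59.6046 continue | (k=1,j=1): S=96.2045, (K−S)⁺=25.8155, hold=35.8535 ⇒ V=35.8535 continue  boundary S*=-
step 0: (k=0,j=0): S=77.6900, (K−S)⁺=44.3300, hold=48.2476 ⇒ V=48.2476 continue  boundary S*=-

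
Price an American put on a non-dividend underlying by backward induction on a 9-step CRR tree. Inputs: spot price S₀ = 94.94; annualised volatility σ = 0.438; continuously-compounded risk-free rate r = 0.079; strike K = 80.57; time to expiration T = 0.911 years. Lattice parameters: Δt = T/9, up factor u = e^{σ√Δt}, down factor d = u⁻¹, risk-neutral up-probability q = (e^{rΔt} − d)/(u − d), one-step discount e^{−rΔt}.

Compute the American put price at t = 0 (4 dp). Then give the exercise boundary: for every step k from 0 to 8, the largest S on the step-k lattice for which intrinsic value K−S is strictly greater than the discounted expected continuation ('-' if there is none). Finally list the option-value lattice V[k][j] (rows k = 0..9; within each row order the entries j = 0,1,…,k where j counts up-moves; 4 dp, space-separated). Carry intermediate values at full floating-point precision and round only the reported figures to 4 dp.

price = 6.3960
boundary = - - - - 54.3714 47.2989 54.3714 62.5015 54.3714
tree:
6.3960
9.5298 3.2892
13.8118 5.2975 1.2850
19.3819 8.3293 2.2772 0.2893
26.1986 12.7128 3.9735 0.5762 0.0000
33.2711 18.6909 6.7946 1.1478 0.0000 0.0000
39.4236 26.1986 11.3025 2.2863 0.0000 0.0000 0.0000
44.7759 33.2711 18.0685 4.5540 0.0000 0.0000 0.0000 0.0000
49.4319 39.4236 26.1986 9.0711 0.0000 0.0000 0.0000 0.0000 0.0000
53.4823 44.7759 33.2711 18.0685 0.0000 0.0000 0.0000 0.0000 0.0000 0.0000

Δt=0.10122  u=1.14953  d=0.86992  q=0.49393  discount=0.99204
step 9 (expiry): payoffs max(K−S,0) = 53.4823 44.7759 33.2711 18.0685 0.0000 0.0000 0.0000 0.0000 0.0000 0.0000
step 8: (k=8,j=0): S=31.1381, (K−S)⁺=49.4319, hold=48.7902 ⇒ V=49.4319 exercise | (k=8,j=1): S=41.1464, (K−S)⁺=39.4236, hold=38.7819 ⇒ V=39.4236 exercise | (k=8,j=2): S=54.3714, (K−S)⁺=26.1986, hold=25.5569 ⇒ V=26.1986 exercise | (k=8,j=3): S=71.8472, (K−S)⁺=8.7228, hold=9.0711 ⇒ V=9.0711 continue | (k=8,j=4): S=94.9400, (K−S)⁺=0.0000, hold=0.0000 ⇒ V=0.0000 continue | (k=8,j=5): S=125.4552, (K−S)⁺=0.0000, hold=0.0000 ⇒ V=0.0000 continue | (k=8,j=6): S=165.7783, (K−S)⁺=0.0000, hold=0.0000 ⇒ V=0.0000 continue | (k=8,j=7): S=219.0620, (K−S)⁺=0.0000, hold=0.0000 ⇒ V=0.0000 continue | (k=8,j=8): S=289.4719, (K−S)⁺=0.0000, hold=0.0000 ⇒ V=0.0000 continue  boundary S*=54.3714
step 7: (k=7,j=0): S=35.7941, (K−S)⁺=44.7759, hold=44.1342 ⇒ V=44.7759 exercise | (k=7,j=1): S=47.2989, (K−S)⁺=33.2711, hold=32.6294 ⇒ V=33.2711 exercise | (k=7,j=2): S=62.5015, (K−S)⁺=18.0685, hold=17.5975 ⇒ V=18.0685 exercise | (k=7,j=3): S=82.5904, (K−S)⁺=0.0000, hold=4.5540 ⇒ V=4.5540 continue | (k=7,j=4): S=109.1362, (K−S)⁺=0.0000, hold=0.0000 ⇒ V=0.0000 continue | (k=7,j=5): S=144.2142, (K−S)⁺=0.0000, hold=0.0000 ⇒ V=0.0000 continue | (k=7,j=6): S=190.5669, (K−S)⁺=0.0000, hold=0.0000 ⇒ V=0.0000 continue | (k=7,j=7): S=251.8180, (K−S)⁺=0.0000, hold=0.0000 ⇒ V=0.0000 continue  boundary S*=62.5015
step 6: (k=6,j=0): S=41.1464, (K−S)⁺=39.4236, hold=38.7819 ⇒ V=39.4236 exercise | (k=6,j=1): S=54.3714, (K−S)⁺=26.1986, hold=25.5569 ⇒ V=26.1986 exercise | (k=6,j=2): S=71.8472, (K−S)⁺=8.7228, hold=11.3025 ⇒ V=11.3025 continue | (k=6,j=3): S=94.9400, (K−S)⁺=0.0000, hold=2.2863 ⇒ V=2.2863 continue | (k=6,j=4): S=125.4552, (K−S)⁺=0.0000, hold=0.0000 ⇒ V=0.0000 continue | (k=6,j=5): S=165.7783, (K−S)⁺=0.0000, hold=0.0000 ⇒ V=0.0000 continue | (k=6,j=6): S=219.0620, (K−S)⁺=0.0000, hold=0.0000 ⇒ V=0.0000 continue  boundary S*=54.3714
step 5: (k=5,j=0): S=47.2989, (K−S)⁺=33.2711, hold=32.6294 ⇒ V=33.2711 exercise | (k=5,j=1): S=62.5015, (K−S)⁺=18.0685, hold=18.6909 ⇒ V=18.6909 continue | (k=5,j=2): S=82.5904, (K−S)⁺=0.0000, hold=6.7946 ⇒ V=6.7946 continue | (k=5,j=3): S=109.1362, (K−S)⁺=0.0000, hold=1.1478 ⇒ V=1.1478 continue | (k=5,j=4): S=144.2142, (K−S)⁺=0.0000, hold=0.0000 ⇒ V=0.0000 continue | (k=5,j=5): S=190.5669, (K−S)⁺=0.0000, hold=0.0000 ⇒ V=0.0000 continue  boundary S*=47.2989
step 4: (k=4,j=0): S=54.3714, (K−S)⁺=26.1986, hold=25.8618 ⇒ V=26.1986 exercise | (k=4,j=1): S=71.8472, (K−S)⁺=8.7228, hold=12.7128 ⇒ V=12.7128 continue | (k=4,j=2): S=94.9400, (K−S)⁺=0.0000, hold=3.9735 ⇒ V=3.9735 continue | (k=4,j=3): S=125.4552, (K−S)⁺=0.0000, hold=0.5762 ⇒ V=0.5762 continue | (k=4,j=4): S=165.7783, (K−S)⁺=0.0000, hold=0.0000 ⇒ V=0.0000 continue  boundary S*=54.3714
step 3: (k=3,j=0): S=62.5015, (K−S)⁺=18.0685, hold=19.3819 ⇒ V=19.3819 continue | (k=3,j=1): S=82.5904, (K−S)⁺=0.0000, hold=8.3293 ⇒ V=8.3293 continue | (k=3,j=2): S=109.1362, (K−S)⁺=0.0000, hold=2.2772 ⇒ V=2.2772 continue | (k=3,j=3): S=144.2142, (K−S)⁺=0.0000, hold=0.2893 ⇒ V=0.2893 continue  boundary S*=-
step 2: (k=2,j=0): S=71.8472, (K−S)⁺=8.7228, hold=13.8118 ⇒ V=13.8118 continue | (k=2,j=1): S=94.9400, (K−S)⁺=0.0000, hold=5.2975 ⇒ V=5.2975 continue | (k=2,j=2): S=125.4552, (K−S)⁺=0.0000, hold=1.2850 ⇒ V=1.2850 continue  boundary S*=-
step 1: (k=1,j=0): S=82.5904, (K−S)⁺=0.0000, hold=9.5298 ⇒ V=9.5298 continue | (k=1,j=1): S=109.1362, (K−S)⁺=0.0000, hold=3.2892 ⇒ V=3.2892 continue  boundary S*=-
step 0: (k=0,j=0): S=94.9400, (K−S)⁺=0.0000, hold=6.3960 ⇒ V=6.3960 continue  boundary S*=-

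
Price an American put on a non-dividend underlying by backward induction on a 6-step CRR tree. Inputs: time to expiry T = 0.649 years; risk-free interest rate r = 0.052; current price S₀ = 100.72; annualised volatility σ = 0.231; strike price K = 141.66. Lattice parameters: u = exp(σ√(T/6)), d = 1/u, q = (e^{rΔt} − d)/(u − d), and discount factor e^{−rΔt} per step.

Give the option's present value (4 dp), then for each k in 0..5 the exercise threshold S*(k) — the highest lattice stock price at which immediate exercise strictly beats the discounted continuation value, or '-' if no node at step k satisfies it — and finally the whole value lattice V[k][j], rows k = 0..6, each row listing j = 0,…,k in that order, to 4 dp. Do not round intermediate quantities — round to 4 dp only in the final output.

params: Δt=0.10817 u=1.07893 d=0.92684 q=0.51810 e^(-rΔt)=0.99439
t_6 payoffs: 77.8119 67.3346 55.1380 40.9400 24.4121 5.1721 0.0000
t_5: node(5,0) S=68.8879 payoff=72.7721 vs cont=71.9776 → 72.7721 [stop]  node(5,1) S=80.1922 payoff=61.4678 vs cont=60.6733 → 61.4678 [stop]  node(5,2) S=93.3515 payoff=48.3085 vs cont=47.5140 → 48.3085 [stop]  node(5,3) S=108.6702 payoff=32.9898 vs cont=32.1953 → 32.9898 [stop]  node(5,4) S=126.5026 payoff=15.1574 vs cont=14.3628 → 15.1574 [stop]  node(5,5) S=147.2613 payoff=0.0000 vs cont=2.4784 → 2.4784 [wait]  ⇒ S*(5)=126.5026
t_4: node(4,0) S=74.3254 payoff=67.3346 vs cont=66.5400 → 67.3346 [stop]  node(4,1) S=86.5220 payoff=55.1380 vs cont=54.3435 → 55.1380 [stop]  node(4,2) S=100.7200 payoff=40.9400 vs cont=40.1454 → 40.9400 [stop]  node(4,3) S=117.2479 payoff=24.4121 vs cont=23.6176 → 24.4121 [stop]  node(4,4) S=136.4879 payoff=5.1721 vs cont=8.5402 → 8.5402 [wait]  ⇒ S*(4)=117.2479
t_3: node(3,0) S=80.1922 payoff=61.4678 vs cont=60.6733 → 61.4678 [stop]  node(3,1) S=93.3515 payoff=48.3085 vs cont=47.5140 → 48.3085 [stop]  node(3,2) S=108.6702 payoff=32.9898 vs cont=32.1953 → 32.9898 [stop]  node(3,3) S=126.5026 payoff=15.1574 vs cont=16.0981 → 16.0981 [wait]  ⇒ S*(3)=108.6702
t_2: node(2,0) S=86.5220 payoff=55.1380 vs cont=54.3435 → 55.1380 [stop]  node(2,1) S=100.7200 payoff=40.9400 vs cont=40.1454 → 40.9400 [stop]  node(2,2) S=117.2479 payoff=24.4121 vs cont=24.1022 → 24.4121 [stop]  ⇒ S*(2)=117.2479
t_1: node(1,0) S=93.3515 payoff=48.3085 vs cont=47.5140 → 48.3085 [stop]  node(1,1) S=108.6702 payoff=32.9898 vs cont=32.1953 → 32.9898 [stop]  ⇒ S*(1)=108.6702
t_0: node(0,0) S=100.7200 payoff=40.9400 vs cont=40.1454 → 40.9400 [stop]  ⇒ S*(0)=100.7200

price = 40.9400
boundary = 100.7200 108.6702 117.2479 108.6702 117.2479 126.5026
tree:
40.9400
48.3085 32.9898
55.1380 40.9400 24.4121
61.4678 48.3085 32.9898 16.0981
67.3346 55.1380 40.9400 24.4121 8.5402
72.7721 61.4678 48.3085 32.9898 15.1574 2.4784
77.8119 67.3346 55.1380 40.9400 24.4121 5.1721 0.0000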